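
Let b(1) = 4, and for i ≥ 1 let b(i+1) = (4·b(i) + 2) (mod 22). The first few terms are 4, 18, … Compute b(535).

b(1) = 4, b(2) = 18, b(3) = 8, b(4) = 12, b(5) = 6, b(6) = 4.
Since b(6) = b(1) = 4, the sequence is periodic with period 5.
(535 - 1) mod 5 = 4, so b(535) = b(5) = 6.

6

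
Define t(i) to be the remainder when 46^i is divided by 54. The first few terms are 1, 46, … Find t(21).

28

Listing terms: t(0) = 1,  t(1) = 46,  t(2) = 10,  t(3) = 28,  t(4) = 46.
Since t(4) = t(1) = 46, the sequence is eventually periodic: after a pre-period of length 1 it cycles with period 3.
For i ≥ 1, t(i) depends only on (i - 1) mod 3. (21 - 1) mod 3 = 2, so t(21) = t(3) = 28.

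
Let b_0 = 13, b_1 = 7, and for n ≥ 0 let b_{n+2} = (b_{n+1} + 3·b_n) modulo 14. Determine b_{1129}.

7

Computing terms: b_0 = 13, b_1 = 7, b_2 = 4, b_3 = 11, b_4 = 9, b_5 = 0, b_6 = 13, b_7 = 13, b_8 = 10, b_9 = 7, b_{10} = 9, b_{11} = 2, b_{12} = 1, b_{13} = 7, b_{14} = 10, b_{15} = 3, b_{16} = 5, b_{17} = 0, b_{18} = 1, b_{19} = 1, b_{20} = 4, b_{21} = 7, b_{22} = 5, b_{23} = 12, b_{24} = 13, b_{25} = 7.
Since (b_{24}, b_{25}) = (b_0, b_1) = (13, 7) (two consecutive terms determine the rest), the sequence is periodic with period 24.
So b_{1129} = b_{0 + ((1129-0) mod 24)} = b_1 = 7.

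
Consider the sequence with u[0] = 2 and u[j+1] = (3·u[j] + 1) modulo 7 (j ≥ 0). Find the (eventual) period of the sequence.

u[0] = 2; u[1] = 0; u[2] = 1; u[3] = 4; u[4] = 6; u[5] = 5; u[6] = 2.
The sequence repeats with period 6.

6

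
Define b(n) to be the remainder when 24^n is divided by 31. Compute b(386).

20

Listing terms: b(1) = 24,  b(2) = 18,  b(3) = 29,  b(4) = 14,  b(5) = 26,  b(6) = 4,  b(7) = 3,  b(8) = 10,  b(9) = 23,  b(10) = 25,  b(11) = 11,  b(12) = 16,  b(13) = 12,  b(14) = 9,  b(15) = 30,  b(16) = 7,  b(17) = 13,  b(18) = 2,  b(19) = 17,  b(20) = 5,  b(21) = 27,  b(22) = 28,  b(23) = 21,  b(24) = 8,  b(25) = 6,  b(26) = 20,  b(27) = 15,  b(28) = 19,  b(29) = 22,  b(30) = 1,  b(31) = 24.
Since b(31) = b(1) = 24, the sequence is periodic with period 30.
(386 - 1) mod 30 = 25, so b(386) = b(26) = 20.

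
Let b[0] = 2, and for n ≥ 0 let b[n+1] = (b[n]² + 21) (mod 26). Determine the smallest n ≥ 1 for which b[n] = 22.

2

b[0] = 2, b[1] = 25, b[2] = 22, b[3] = 11, b[4] = 12, b[5] = 9, b[6] = 24, b[7] = 25.
Since b[7] = b[1] = 25, the sequence is eventually periodic: after a pre-period of length 1 it cycles with period 6.
The value 22 first appears (with n ≥ 1) at b[2].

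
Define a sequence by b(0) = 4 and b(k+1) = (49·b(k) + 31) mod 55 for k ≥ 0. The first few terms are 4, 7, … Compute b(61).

We have b(0) = 4; b(1) = 7; b(2) = 44; b(3) = 42; b(4) = 54; b(5) = 37; b(6) = 29; b(7) = 22; b(8) = 9; b(9) = 32; b(10) = 4.
The sequence repeats with period 10.
(61 - 0) mod 10 = 1, so b(61) = b(1) = 7.

7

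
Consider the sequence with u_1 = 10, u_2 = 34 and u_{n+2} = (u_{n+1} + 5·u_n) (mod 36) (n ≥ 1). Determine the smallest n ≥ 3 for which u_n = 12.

Computing terms: u_1 = 10; u_2 = 34; u_3 = 12; u_4 = 2; u_5 = 26; u_6 = 0; u_7 = 22; u_8 = 22; u_9 = 24; u_{10} = 26; u_{11} = 2; u_{12} = 24; u_{13} = 34; u_{14} = 10; u_{15} = 0; u_{16} = 14; u_{17} = 14; u_{18} = 12; u_{19} = 10; u_{20} = 34.
The sequence repeats with period 18.
The value 12 first appears (with n ≥ 3) at u_3.

3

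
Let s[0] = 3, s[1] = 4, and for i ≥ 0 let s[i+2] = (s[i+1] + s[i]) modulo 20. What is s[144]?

3

Listing terms: s[0] = 3, s[1] = 4, s[2] = 7, s[3] = 11, s[4] = 18, s[5] = 9, s[6] = 7, s[7] = 16, s[8] = 3, s[9] = 19, s[10] = 2, s[11] = 1, s[12] = 3, s[13] = 4.
Since (s[12], s[13]) = (s[0], s[1]) = (3, 4) (two consecutive terms determine the rest), the sequence is periodic with period 12.
So s[144] = s[0 + ((144-0) mod 12)] = s[0] = 3.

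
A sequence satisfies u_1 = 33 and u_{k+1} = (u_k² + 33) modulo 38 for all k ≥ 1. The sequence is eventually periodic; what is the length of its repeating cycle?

4

Computing terms: u_1 = 33,  u_2 = 20,  u_3 = 15,  u_4 = 30,  u_5 = 21,  u_6 = 18,  u_7 = 15.
Since u_7 = u_3 = 15, the sequence is eventually periodic: after a pre-period of length 2 it cycles with period 4.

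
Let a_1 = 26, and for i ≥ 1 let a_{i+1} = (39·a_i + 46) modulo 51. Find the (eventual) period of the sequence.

16

Computing terms: a_1 = 26,  a_2 = 40,  a_3 = 25,  a_4 = 1,  a_5 = 34,  a_6 = 46,  a_7 = 4,  a_8 = 49,  a_9 = 19,  a_{10} = 22,  a_{11} = 37,  a_{12} = 10,  a_{13} = 28,  a_{14} = 16,  a_{15} = 7,  a_{16} = 13,  a_{17} = 43,  a_{18} = 40.
Since a_{18} = a_2 = 40, the sequence is eventually periodic: after a pre-period of length 1 it cycles with period 16.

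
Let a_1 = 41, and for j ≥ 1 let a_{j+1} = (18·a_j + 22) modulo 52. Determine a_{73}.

Computing terms: a_1 = 41; a_2 = 32; a_3 = 26; a_4 = 22; a_5 = 2; a_6 = 6; a_7 = 26.
Since a_7 = a_3 = 26, the sequence is eventually periodic: after a pre-period of length 2 it cycles with period 4.
For j ≥ 3, a_j depends only on (j - 3) mod 4. (73 - 3) mod 4 = 2, so a_{73} = a_5 = 2.

2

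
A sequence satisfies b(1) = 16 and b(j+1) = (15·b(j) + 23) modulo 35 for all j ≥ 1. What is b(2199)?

b(1) = 16, b(2) = 18, b(3) = 13, b(4) = 8, b(5) = 3, b(6) = 33, b(7) = 28, b(8) = 23, b(9) = 18.
Since b(9) = b(2) = 18, the sequence is eventually periodic: after a pre-period of length 1 it cycles with period 7.
For j ≥ 2, b(j) depends only on (j - 2) mod 7. (2199 - 2) mod 7 = 6, so b(2199) = b(8) = 23.

23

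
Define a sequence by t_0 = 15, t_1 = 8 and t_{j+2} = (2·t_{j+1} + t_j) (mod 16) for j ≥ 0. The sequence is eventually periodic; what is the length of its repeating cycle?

Computing terms: t_0 = 15,  t_1 = 8,  t_2 = 15,  t_3 = 6,  t_4 = 11,  t_5 = 12,  t_6 = 3,  t_7 = 2,  t_8 = 7,  t_9 = 0,  t_{10} = 7,  t_{11} = 14,  t_{12} = 3,  t_{13} = 4,  t_{14} = 11,  t_{15} = 10,  t_{16} = 15,  t_{17} = 8.
Since (t_{16}, t_{17}) = (t_0, t_1) = (15, 8) (two consecutive terms determine the rest), the sequence is periodic with period 16.

16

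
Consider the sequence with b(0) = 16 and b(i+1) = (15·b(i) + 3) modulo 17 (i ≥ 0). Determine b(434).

Computing terms: b(0) = 16, b(1) = 5, b(2) = 10, b(3) = 0, b(4) = 3, b(5) = 14, b(6) = 9, b(7) = 2, b(8) = 16.
The sequence repeats with period 8.
So b(434) = b(0 + ((434-0) mod 8)) = b(2) = 10.

10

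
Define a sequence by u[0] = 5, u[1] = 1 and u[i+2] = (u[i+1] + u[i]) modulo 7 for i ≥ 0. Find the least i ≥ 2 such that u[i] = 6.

Computing terms: u[0] = 5, u[1] = 1, u[2] = 6, u[3] = 0, u[4] = 6, u[5] = 6, u[6] = 5, u[7] = 4, u[8] = 2, u[9] = 6, u[10] = 1, u[11] = 0, u[12] = 1, u[13] = 1, u[14] = 2, u[15] = 3, u[16] = 5, u[17] = 1.
The sequence repeats with period 16.
The value 6 first appears (with i ≥ 2) at u[2].

2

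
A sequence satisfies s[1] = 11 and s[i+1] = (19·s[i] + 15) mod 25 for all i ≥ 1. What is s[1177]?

16

s[1] = 11,  s[2] = 24,  s[3] = 21,  s[4] = 14,  s[5] = 6,  s[6] = 4,  s[7] = 16,  s[8] = 19,  s[9] = 1,  s[10] = 9,  s[11] = 11.
Since s[11] = s[1] = 11, the sequence is periodic with period 10.
(1177 - 1) mod 10 = 6, so s[1177] = s[7] = 16.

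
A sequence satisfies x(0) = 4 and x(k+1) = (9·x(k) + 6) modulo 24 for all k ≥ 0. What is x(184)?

Listing terms: x(0) = 4, x(1) = 18, x(2) = 0, x(3) = 6, x(4) = 12, x(5) = 18.
Since x(5) = x(1) = 18, the sequence is eventually periodic: after a pre-period of length 1 it cycles with period 4.
For k ≥ 1, x(k) depends only on (k - 1) mod 4. (184 - 1) mod 4 = 3, so x(184) = x(4) = 12.

12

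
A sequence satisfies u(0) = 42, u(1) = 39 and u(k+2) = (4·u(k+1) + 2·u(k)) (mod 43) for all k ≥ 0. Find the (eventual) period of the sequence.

Listing terms: u(0) = 42, u(1) = 39, u(2) = 25, u(3) = 6, u(4) = 31, u(5) = 7, u(6) = 4, u(7) = 30, u(8) = 42, u(9) = 13, u(10) = 7, u(11) = 11, u(12) = 15, u(13) = 39, u(14) = 14, u(15) = 5, u(16) = 5, u(17) = 30, u(18) = 1, u(19) = 21, u(20) = 0, u(21) = 42, u(22) = 39.
Since (u(21), u(22)) = (u(0), u(1)) = (42, 39) (two consecutive terms determine the rest), the sequence is periodic with period 21.

21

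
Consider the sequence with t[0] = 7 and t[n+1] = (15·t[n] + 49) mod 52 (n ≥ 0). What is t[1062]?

51

t[0] = 7; t[1] = 50; t[2] = 19; t[3] = 22; t[4] = 15; t[5] = 14; t[6] = 51; t[7] = 34; t[8] = 39; t[9] = 10; t[10] = 43; t[11] = 18; t[12] = 7.
Since t[12] = t[0] = 7, the sequence is periodic with period 12.
(1062 - 0) mod 12 = 6, so t[1062] = t[6] = 51.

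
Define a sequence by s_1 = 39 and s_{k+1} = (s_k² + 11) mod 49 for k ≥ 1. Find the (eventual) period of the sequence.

4

Computing terms: s_1 = 39,  s_2 = 13,  s_3 = 33,  s_4 = 22,  s_5 = 5,  s_6 = 36,  s_7 = 33.
Since s_7 = s_3 = 33, the sequence is eventually periodic: after a pre-period of length 2 it cycles with period 4.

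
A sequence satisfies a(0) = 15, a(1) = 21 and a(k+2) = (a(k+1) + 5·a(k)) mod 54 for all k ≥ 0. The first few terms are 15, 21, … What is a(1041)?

Computing terms: a(0) = 15; a(1) = 21; a(2) = 42; a(3) = 39; a(4) = 33; a(5) = 12; a(6) = 15; a(7) = 21.
Since (a(6), a(7)) = (a(0), a(1)) = (15, 21) (two consecutive terms determine the rest), the sequence is periodic with period 6.
(1041 - 0) mod 6 = 3, so a(1041) = a(3) = 39.

39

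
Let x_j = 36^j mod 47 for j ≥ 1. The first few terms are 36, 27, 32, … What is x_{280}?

24

x_1 = 36; x_2 = 27; x_3 = 32; x_4 = 24; x_5 = 18; x_6 = 37; x_7 = 16; x_8 = 12; x_9 = 9; x_{10} = 42; x_{11} = 8; x_{12} = 6; x_{13} = 28; x_{14} = 21; x_{15} = 4; x_{16} = 3; x_{17} = 14; x_{18} = 34; x_{19} = 2; x_{20} = 25; x_{21} = 7; x_{22} = 17; x_{23} = 1; x_{24} = 36.
The sequence repeats with period 23.
So x_{280} = x_{1 + ((280-1) mod 23)} = x_4 = 24.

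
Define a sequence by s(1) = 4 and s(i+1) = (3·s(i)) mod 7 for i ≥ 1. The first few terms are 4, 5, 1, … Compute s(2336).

Computing terms: s(1) = 4; s(2) = 5; s(3) = 1; s(4) = 3; s(5) = 2; s(6) = 6; s(7) = 4.
The sequence repeats with period 6.
So s(2336) = s(1 + ((2336-1) mod 6)) = s(2) = 5.

5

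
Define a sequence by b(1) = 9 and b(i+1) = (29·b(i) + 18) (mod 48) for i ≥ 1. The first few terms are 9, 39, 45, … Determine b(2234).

b(1) = 9,  b(2) = 39,  b(3) = 45,  b(4) = 27,  b(5) = 33,  b(6) = 15,  b(7) = 21,  b(8) = 3,  b(9) = 9.
The sequence repeats with period 8.
(2234 - 1) mod 8 = 1, so b(2234) = b(2) = 39.

39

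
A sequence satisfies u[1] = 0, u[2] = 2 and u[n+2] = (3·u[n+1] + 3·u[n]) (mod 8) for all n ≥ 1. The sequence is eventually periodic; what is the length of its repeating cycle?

3

We have u[1] = 0, u[2] = 2, u[3] = 6, u[4] = 0, u[5] = 2.
The sequence repeats with period 3.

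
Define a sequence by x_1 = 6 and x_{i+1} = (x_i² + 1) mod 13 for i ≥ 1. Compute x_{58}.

2

x_1 = 6,  x_2 = 11,  x_3 = 5,  x_4 = 0,  x_5 = 1,  x_6 = 2,  x_7 = 5.
Since x_7 = x_3 = 5, the sequence is eventually periodic: after a pre-period of length 2 it cycles with period 4.
For i ≥ 3, x_i depends only on (i - 3) mod 4. (58 - 3) mod 4 = 3, so x_{58} = x_6 = 2.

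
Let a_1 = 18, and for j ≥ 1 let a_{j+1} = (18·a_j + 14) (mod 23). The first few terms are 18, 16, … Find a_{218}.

Computing terms: a_1 = 18; a_2 = 16; a_3 = 3; a_4 = 22; a_5 = 19; a_6 = 11; a_7 = 5; a_8 = 12; a_9 = 0; a_{10} = 14; a_{11} = 13; a_{12} = 18.
Since a_{12} = a_1 = 18, the sequence is periodic with period 11.
(218 - 1) mod 11 = 8, so a_{218} = a_9 = 0.

0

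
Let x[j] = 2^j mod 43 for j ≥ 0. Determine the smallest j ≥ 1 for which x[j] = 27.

11

x[0] = 1; x[1] = 2; x[2] = 4; x[3] = 8; x[4] = 16; x[5] = 32; x[6] = 21; x[7] = 42; x[8] = 41; x[9] = 39; x[10] = 35; x[11] = 27; x[12] = 11; x[13] = 22; x[14] = 1.
Since x[14] = x[0] = 1, the sequence is periodic with period 14.
The value 27 first appears (with j ≥ 1) at x[11].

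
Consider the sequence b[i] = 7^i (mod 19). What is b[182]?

11

Computing terms: b[0] = 1; b[1] = 7; b[2] = 11; b[3] = 1.
Since b[3] = b[0] = 1, the sequence is periodic with period 3.
(182 - 0) mod 3 = 2, so b[182] = b[2] = 11.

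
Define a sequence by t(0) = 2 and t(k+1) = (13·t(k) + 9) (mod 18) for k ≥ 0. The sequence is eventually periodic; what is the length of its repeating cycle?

6

t(0) = 2,  t(1) = 17,  t(2) = 14,  t(3) = 11,  t(4) = 8,  t(5) = 5,  t(6) = 2.
Since t(6) = t(0) = 2, the sequence is periodic with period 6.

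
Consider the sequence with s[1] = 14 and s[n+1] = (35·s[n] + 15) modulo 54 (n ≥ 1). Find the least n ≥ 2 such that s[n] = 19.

2

Computing terms: s[1] = 14, s[2] = 19, s[3] = 32, s[4] = 1, s[5] = 50, s[6] = 37, s[7] = 14.
The sequence repeats with period 6.
The value 19 first appears (with n ≥ 2) at s[2].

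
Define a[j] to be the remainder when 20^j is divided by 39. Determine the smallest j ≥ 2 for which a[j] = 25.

6

We have a[1] = 20; a[2] = 10; a[3] = 5; a[4] = 22; a[5] = 11; a[6] = 25; a[7] = 32; a[8] = 16; a[9] = 8; a[10] = 4; a[11] = 2; a[12] = 1; a[13] = 20.
Since a[13] = a[1] = 20, the sequence is periodic with period 12.
The value 25 first appears (with j ≥ 2) at a[6].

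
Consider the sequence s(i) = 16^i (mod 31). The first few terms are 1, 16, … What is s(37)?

Computing terms: s(0) = 1, s(1) = 16, s(2) = 8, s(3) = 4, s(4) = 2, s(5) = 1.
Since s(5) = s(0) = 1, the sequence is periodic with period 5.
So s(37) = s(0 + ((37-0) mod 5)) = s(2) = 8.

8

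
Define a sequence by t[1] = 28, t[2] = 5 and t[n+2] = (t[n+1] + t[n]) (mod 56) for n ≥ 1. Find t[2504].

9

We have t[1] = 28, t[2] = 5, t[3] = 33, t[4] = 38, t[5] = 15, t[6] = 53, t[7] = 12, t[8] = 9, t[9] = 21, t[10] = 30, t[11] = 51, t[12] = 25, t[13] = 20, t[14] = 45, t[15] = 9, t[16] = 54, t[17] = 7, t[18] = 5, t[19] = 12, t[20] = 17, t[21] = 29, t[22] = 46, t[23] = 19, t[24] = 9, t[25] = 28, t[26] = 37, t[27] = 9, t[28] = 46, t[29] = 55, t[30] = 45, t[31] = 44, t[32] = 33, t[33] = 21, t[34] = 54, t[35] = 19, t[36] = 17, t[37] = 36, t[38] = 53, t[39] = 33, t[40] = 30, t[41] = 7, t[42] = 37, t[43] = 44, t[44] = 25, t[45] = 13, t[46] = 38, t[47] = 51, t[48] = 33, t[49] = 28, t[50] = 5.
The sequence repeats with period 48.
(2504 - 1) mod 48 = 7, so t[2504] = t[8] = 9.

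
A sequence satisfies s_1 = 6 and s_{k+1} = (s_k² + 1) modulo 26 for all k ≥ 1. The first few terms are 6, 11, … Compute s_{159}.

Listing terms: s_1 = 6; s_2 = 11; s_3 = 18; s_4 = 13; s_5 = 14; s_6 = 15; s_7 = 18.
Since s_7 = s_3 = 18, the sequence is eventually periodic: after a pre-period of length 2 it cycles with period 4.
For k ≥ 3, s_k depends only on (k - 3) mod 4. (159 - 3) mod 4 = 0, so s_{159} = s_3 = 18.

18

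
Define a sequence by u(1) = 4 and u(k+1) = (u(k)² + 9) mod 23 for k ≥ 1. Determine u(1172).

22

u(1) = 4,  u(2) = 2,  u(3) = 13,  u(4) = 17,  u(5) = 22,  u(6) = 10,  u(7) = 17.
Since u(7) = u(4) = 17, the sequence is eventually periodic: after a pre-period of length 3 it cycles with period 3.
For k ≥ 4, u(k) depends only on (k - 4) mod 3. (1172 - 4) mod 3 = 1, so u(1172) = u(5) = 22.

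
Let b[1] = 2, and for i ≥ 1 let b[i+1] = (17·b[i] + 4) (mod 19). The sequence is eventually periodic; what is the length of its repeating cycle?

9

We have b[1] = 2, b[2] = 0, b[3] = 4, b[4] = 15, b[5] = 12, b[6] = 18, b[7] = 6, b[8] = 11, b[9] = 1, b[10] = 2.
Since b[10] = b[1] = 2, the sequence is periodic with period 9.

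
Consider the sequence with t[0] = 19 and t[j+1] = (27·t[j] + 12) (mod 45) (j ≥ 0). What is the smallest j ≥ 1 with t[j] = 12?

Listing terms: t[0] = 19; t[1] = 30; t[2] = 12; t[3] = 21; t[4] = 39; t[5] = 30.
Since t[5] = t[1] = 30, the sequence is eventually periodic: after a pre-period of length 1 it cycles with period 4.
The value 12 first appears (with j ≥ 1) at t[2].

2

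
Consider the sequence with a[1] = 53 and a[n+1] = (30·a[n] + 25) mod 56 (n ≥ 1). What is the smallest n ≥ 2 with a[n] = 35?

3

Computing terms: a[1] = 53, a[2] = 47, a[3] = 35, a[4] = 11, a[5] = 19, a[6] = 35.
Since a[6] = a[3] = 35, the sequence is eventually periodic: after a pre-period of length 2 it cycles with period 3.
The value 35 first appears (with n ≥ 2) at a[3].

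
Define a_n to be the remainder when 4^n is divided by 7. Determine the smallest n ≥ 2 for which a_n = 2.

2

Listing terms: a_1 = 4,  a_2 = 2,  a_3 = 1,  a_4 = 4.
The sequence repeats with period 3.
The value 2 first appears (with n ≥ 2) at a_2.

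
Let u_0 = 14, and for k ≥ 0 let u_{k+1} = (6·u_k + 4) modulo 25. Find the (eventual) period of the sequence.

We have u_0 = 14; u_1 = 13; u_2 = 7; u_3 = 21; u_4 = 5; u_5 = 9; u_6 = 8; u_7 = 2; u_8 = 16; u_9 = 0; u_{10} = 4; u_{11} = 3; u_{12} = 22; u_{13} = 11; u_{14} = 20; u_{15} = 24; u_{16} = 23; u_{17} = 17; u_{18} = 6; u_{19} = 15; u_{20} = 19; u_{21} = 18; u_{22} = 12; u_{23} = 1; u_{24} = 10; u_{25} = 14.
Since u_{25} = u_0 = 14, the sequence is periodic with period 25.

25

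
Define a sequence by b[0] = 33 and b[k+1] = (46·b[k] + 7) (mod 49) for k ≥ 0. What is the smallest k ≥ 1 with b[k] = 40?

b[0] = 33,  b[1] = 6,  b[2] = 38,  b[3] = 40,  b[4] = 34,  b[5] = 3,  b[6] = 47,  b[7] = 13,  b[8] = 17,  b[9] = 5,  b[10] = 41,  b[11] = 31,  b[12] = 12,  b[13] = 20,  b[14] = 45,  b[15] = 19,  b[16] = 48,  b[17] = 10,  b[18] = 26,  b[19] = 27,  b[20] = 24,  b[21] = 33.
The sequence repeats with period 21.
The value 40 first appears (with k ≥ 1) at b[3].

3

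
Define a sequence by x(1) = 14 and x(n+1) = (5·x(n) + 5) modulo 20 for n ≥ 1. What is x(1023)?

x(1) = 14,  x(2) = 15,  x(3) = 0,  x(4) = 5,  x(5) = 10,  x(6) = 15.
Since x(6) = x(2) = 15, the sequence is eventually periodic: after a pre-period of length 1 it cycles with period 4.
For n ≥ 2, x(n) depends only on (n - 2) mod 4. (1023 - 2) mod 4 = 1, so x(1023) = x(3) = 0.

0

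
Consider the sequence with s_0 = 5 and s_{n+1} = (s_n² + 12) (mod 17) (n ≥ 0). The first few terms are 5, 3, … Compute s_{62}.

4

Listing terms: s_0 = 5; s_1 = 3; s_2 = 4; s_3 = 11; s_4 = 14; s_5 = 4.
Since s_5 = s_2 = 4, the sequence is eventually periodic: after a pre-period of length 2 it cycles with period 3.
For n ≥ 2, s_n depends only on (n - 2) mod 3. (62 - 2) mod 3 = 0, so s_{62} = s_2 = 4.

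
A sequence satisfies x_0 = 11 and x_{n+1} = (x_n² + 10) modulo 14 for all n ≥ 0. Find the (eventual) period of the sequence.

Computing terms: x_0 = 11; x_1 = 5; x_2 = 7; x_3 = 3; x_4 = 5.
Since x_4 = x_1 = 5, the sequence is eventually periodic: after a pre-period of length 1 it cycles with period 3.

3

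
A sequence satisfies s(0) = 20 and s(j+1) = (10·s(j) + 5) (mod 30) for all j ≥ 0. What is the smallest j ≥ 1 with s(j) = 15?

2

Listing terms: s(0) = 20,  s(1) = 25,  s(2) = 15,  s(3) = 5,  s(4) = 25.
Since s(4) = s(1) = 25, the sequence is eventually periodic: after a pre-period of length 1 it cycles with period 3.
The value 15 first appears (with j ≥ 1) at s(2).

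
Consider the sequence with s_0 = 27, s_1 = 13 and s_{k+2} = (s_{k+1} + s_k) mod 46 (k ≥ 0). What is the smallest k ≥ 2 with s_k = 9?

We have s_0 = 27; s_1 = 13; s_2 = 40; s_3 = 7; s_4 = 1; s_5 = 8; s_6 = 9; s_7 = 17; s_8 = 26; s_9 = 43; s_{10} = 23; s_{11} = 20; s_{12} = 43; s_{13} = 17; s_{14} = 14; s_{15} = 31; s_{16} = 45; s_{17} = 30; s_{18} = 29; s_{19} = 13; s_{20} = 42; s_{21} = 9; s_{22} = 5; s_{23} = 14; s_{24} = 19; s_{25} = 33; s_{26} = 6; s_{27} = 39; s_{28} = 45; s_{29} = 38; s_{30} = 37; s_{31} = 29; s_{32} = 20; s_{33} = 3; s_{34} = 23; s_{35} = 26; s_{36} = 3; s_{37} = 29; s_{38} = 32; s_{39} = 15; s_{40} = 1; s_{41} = 16; s_{42} = 17; s_{43} = 33; s_{44} = 4; s_{45} = 37; s_{46} = 41; s_{47} = 32; s_{48} = 27; s_{49} = 13.
The sequence repeats with period 48.
The value 9 first appears (with k ≥ 2) at s_6.

6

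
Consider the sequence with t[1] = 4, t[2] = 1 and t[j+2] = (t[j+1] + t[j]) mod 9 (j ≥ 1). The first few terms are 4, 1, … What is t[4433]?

t[1] = 4; t[2] = 1; t[3] = 5; t[4] = 6; t[5] = 2; t[6] = 8; t[7] = 1; t[8] = 0; t[9] = 1; t[10] = 1; t[11] = 2; t[12] = 3; t[13] = 5; t[14] = 8; t[15] = 4; t[16] = 3; t[17] = 7; t[18] = 1; t[19] = 8; t[20] = 0; t[21] = 8; t[22] = 8; t[23] = 7; t[24] = 6; t[25] = 4; t[26] = 1.
The sequence repeats with period 24.
(4433 - 1) mod 24 = 16, so t[4433] = t[17] = 7.

7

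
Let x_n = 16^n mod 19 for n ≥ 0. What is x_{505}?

16

We have x_0 = 1; x_1 = 16; x_2 = 9; x_3 = 11; x_4 = 5; x_5 = 4; x_6 = 7; x_7 = 17; x_8 = 6; x_9 = 1.
Since x_9 = x_0 = 1, the sequence is periodic with period 9.
(505 - 0) mod 9 = 1, so x_{505} = x_1 = 16.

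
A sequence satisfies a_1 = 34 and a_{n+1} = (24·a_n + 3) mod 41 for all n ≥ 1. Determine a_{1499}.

14

a_1 = 34, a_2 = 40, a_3 = 20, a_4 = 32, a_5 = 33, a_6 = 16, a_7 = 18, a_8 = 25, a_9 = 29, a_{10} = 2, a_{11} = 10, a_{12} = 38, a_{13} = 13, a_{14} = 28, a_{15} = 19, a_{16} = 8, a_{17} = 31, a_{18} = 9, a_{19} = 14, a_{20} = 11, a_{21} = 21, a_{22} = 15, a_{23} = 35, a_{24} = 23, a_{25} = 22, a_{26} = 39, a_{27} = 37, a_{28} = 30, a_{29} = 26, a_{30} = 12, a_{31} = 4, a_{32} = 17, a_{33} = 1, a_{34} = 27, a_{35} = 36, a_{36} = 6, a_{37} = 24, a_{38} = 5, a_{39} = 0, a_{40} = 3, a_{41} = 34.
Since a_{41} = a_1 = 34, the sequence is periodic with period 40.
(1499 - 1) mod 40 = 18, so a_{1499} = a_{19} = 14.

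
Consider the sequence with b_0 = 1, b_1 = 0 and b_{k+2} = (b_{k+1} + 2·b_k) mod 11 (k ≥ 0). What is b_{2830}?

1

We have b_0 = 1; b_1 = 0; b_2 = 2; b_3 = 2; b_4 = 6; b_5 = 10; b_6 = 0; b_7 = 9; b_8 = 9; b_9 = 5; b_{10} = 1; b_{11} = 0.
The sequence repeats with period 10.
So b_{2830} = b_{0 + ((2830-0) mod 10)} = b_0 = 1.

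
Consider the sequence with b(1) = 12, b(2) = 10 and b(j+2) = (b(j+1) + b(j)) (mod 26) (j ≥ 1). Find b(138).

b(1) = 12; b(2) = 10; b(3) = 22; b(4) = 6; b(5) = 2; b(6) = 8; b(7) = 10; b(8) = 18; b(9) = 2; b(10) = 20; b(11) = 22; b(12) = 16; b(13) = 12; b(14) = 2; b(15) = 14; b(16) = 16; b(17) = 4; b(18) = 20; b(19) = 24; b(20) = 18; b(21) = 16; b(22) = 8; b(23) = 24; b(24) = 6; b(25) = 4; b(26) = 10; b(27) = 14; b(28) = 24; b(29) = 12; b(30) = 10.
The sequence repeats with period 28.
(138 - 1) mod 28 = 25, so b(138) = b(26) = 10.

10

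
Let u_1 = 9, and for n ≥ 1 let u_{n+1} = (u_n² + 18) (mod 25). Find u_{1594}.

u_1 = 9, u_2 = 24, u_3 = 19, u_4 = 4, u_5 = 9.
Since u_5 = u_1 = 9, the sequence is periodic with period 4.
So u_{1594} = u_{1 + ((1594-1) mod 4)} = u_2 = 24.

24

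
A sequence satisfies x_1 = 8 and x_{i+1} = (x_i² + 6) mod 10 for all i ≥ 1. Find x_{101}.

Listing terms: x_1 = 8; x_2 = 0; x_3 = 6; x_4 = 2; x_5 = 0.
Since x_5 = x_2 = 0, the sequence is eventually periodic: after a pre-period of length 1 it cycles with period 3.
For i ≥ 2, x_i depends only on (i - 2) mod 3. (101 - 2) mod 3 = 0, so x_{101} = x_2 = 0.

0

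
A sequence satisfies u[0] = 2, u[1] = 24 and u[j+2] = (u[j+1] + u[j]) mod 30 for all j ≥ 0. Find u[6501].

Computing terms: u[0] = 2, u[1] = 24, u[2] = 26, u[3] = 20, u[4] = 16, u[5] = 6, u[6] = 22, u[7] = 28, u[8] = 20, u[9] = 18, u[10] = 8, u[11] = 26, u[12] = 4, u[13] = 0, u[14] = 4, u[15] = 4, u[16] = 8, u[17] = 12, u[18] = 20, u[19] = 2, u[20] = 22, u[21] = 24, u[22] = 16, u[23] = 10, u[24] = 26, u[25] = 6, u[26] = 2, u[27] = 8, u[28] = 10, u[29] = 18, u[30] = 28, u[31] = 16, u[32] = 14, u[33] = 0, u[34] = 14, u[35] = 14, u[36] = 28, u[37] = 12, u[38] = 10, u[39] = 22, u[40] = 2, u[41] = 24.
Since (u[40], u[41]) = (u[0], u[1]) = (2, 24) (two consecutive terms determine the rest), the sequence is periodic with period 40.
(6501 - 0) mod 40 = 21, so u[6501] = u[21] = 24.

24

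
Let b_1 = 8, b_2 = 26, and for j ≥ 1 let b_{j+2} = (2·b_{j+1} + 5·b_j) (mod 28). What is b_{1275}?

8

Listing terms: b_1 = 8, b_2 = 26, b_3 = 8, b_4 = 6, b_5 = 24, b_6 = 22, b_7 = 24, b_8 = 18, b_9 = 16, b_{10} = 10, b_{11} = 16, b_{12} = 26, b_{13} = 20, b_{14} = 2, b_{15} = 20, b_{16} = 22, b_{17} = 4, b_{18} = 6, b_{19} = 4, b_{20} = 10, b_{21} = 12, b_{22} = 18, b_{23} = 12, b_{24} = 2, b_{25} = 8, b_{26} = 26.
The sequence repeats with period 24.
So b_{1275} = b_{1 + ((1275-1) mod 24)} = b_3 = 8.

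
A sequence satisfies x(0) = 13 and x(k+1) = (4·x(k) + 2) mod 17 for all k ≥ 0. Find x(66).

Computing terms: x(0) = 13,  x(1) = 3,  x(2) = 14,  x(3) = 7,  x(4) = 13.
The sequence repeats with period 4.
(66 - 0) mod 4 = 2, so x(66) = x(2) = 14.

14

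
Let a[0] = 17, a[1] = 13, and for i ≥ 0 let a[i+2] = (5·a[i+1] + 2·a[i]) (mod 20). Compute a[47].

Listing terms: a[0] = 17; a[1] = 13; a[2] = 19; a[3] = 1; a[4] = 3; a[5] = 17; a[6] = 11; a[7] = 9; a[8] = 7; a[9] = 13; a[10] = 19.
Since (a[9], a[10]) = (a[1], a[2]) = (13, 19) (two consecutive terms determine the rest), the sequence is eventually periodic: after a pre-period of length 1 it cycles with period 8.
For i ≥ 1, a[i] depends only on (i - 1) mod 8. (47 - 1) mod 8 = 6, so a[47] = a[7] = 9.

9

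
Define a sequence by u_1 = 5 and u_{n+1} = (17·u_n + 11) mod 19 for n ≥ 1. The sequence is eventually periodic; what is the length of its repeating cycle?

Listing terms: u_1 = 5, u_2 = 1, u_3 = 9, u_4 = 12, u_5 = 6, u_6 = 18, u_7 = 13, u_8 = 4, u_9 = 3, u_{10} = 5.
Since u_{10} = u_1 = 5, the sequence is periodic with period 9.

9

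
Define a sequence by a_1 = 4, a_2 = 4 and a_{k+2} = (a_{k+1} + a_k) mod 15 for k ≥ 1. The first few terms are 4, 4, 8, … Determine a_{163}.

8

Listing terms: a_1 = 4; a_2 = 4; a_3 = 8; a_4 = 12; a_5 = 5; a_6 = 2; a_7 = 7; a_8 = 9; a_9 = 1; a_{10} = 10; a_{11} = 11; a_{12} = 6; a_{13} = 2; a_{14} = 8; a_{15} = 10; a_{16} = 3; a_{17} = 13; a_{18} = 1; a_{19} = 14; a_{20} = 0; a_{21} = 14; a_{22} = 14; a_{23} = 13; a_{24} = 12; a_{25} = 10; a_{26} = 7; a_{27} = 2; a_{28} = 9; a_{29} = 11; a_{30} = 5; a_{31} = 1; a_{32} = 6; a_{33} = 7; a_{34} = 13; a_{35} = 5; a_{36} = 3; a_{37} = 8; a_{38} = 11; a_{39} = 4; a_{40} = 0; a_{41} = 4; a_{42} = 4.
Since (a_{41}, a_{42}) = (a_1, a_2) = (4, 4) (two consecutive terms determine the rest), the sequence is periodic with period 40.
So a_{163} = a_{1 + ((163-1) mod 40)} = a_3 = 8.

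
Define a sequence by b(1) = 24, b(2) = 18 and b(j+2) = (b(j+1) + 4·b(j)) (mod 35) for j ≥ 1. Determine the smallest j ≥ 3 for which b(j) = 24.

Computing terms: b(1) = 24; b(2) = 18; b(3) = 9; b(4) = 11; b(5) = 12; b(6) = 21; b(7) = 34; b(8) = 13; b(9) = 9; b(10) = 26; b(11) = 27; b(12) = 26; b(13) = 29; b(14) = 28; b(15) = 4; b(16) = 11; b(17) = 27; b(18) = 1; b(19) = 4; b(20) = 8; b(21) = 24; b(22) = 21; b(23) = 12; b(24) = 26; b(25) = 4; b(26) = 3; b(27) = 19; b(28) = 31; b(29) = 2; b(30) = 21; b(31) = 29; b(32) = 8; b(33) = 19; b(34) = 16; b(35) = 22; b(36) = 16; b(37) = 34; b(38) = 28; b(39) = 24; b(40) = 31; b(41) = 22; b(42) = 6; b(43) = 24; b(44) = 13; b(45) = 4; b(46) = 21; b(47) = 2; b(48) = 16; b(49) = 24; b(50) = 18.
Since (b(49), b(50)) = (b(1), b(2)) = (24, 18) (two consecutive terms determine the rest), the sequence is periodic with period 48.
The value 24 first appears (with j ≥ 3) at b(21).

21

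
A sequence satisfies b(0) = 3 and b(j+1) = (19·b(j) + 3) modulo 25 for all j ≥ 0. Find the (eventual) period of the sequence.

10

b(0) = 3,  b(1) = 10,  b(2) = 18,  b(3) = 20,  b(4) = 8,  b(5) = 5,  b(6) = 23,  b(7) = 15,  b(8) = 13,  b(9) = 0,  b(10) = 3.
Since b(10) = b(0) = 3, the sequence is periodic with period 10.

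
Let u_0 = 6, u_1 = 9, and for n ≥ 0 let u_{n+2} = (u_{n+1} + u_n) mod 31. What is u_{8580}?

We have u_0 = 6,  u_1 = 9,  u_2 = 15,  u_3 = 24,  u_4 = 8,  u_5 = 1,  u_6 = 9,  u_7 = 10,  u_8 = 19,  u_9 = 29,  u_{10} = 17,  u_{11} = 15,  u_{12} = 1,  u_{13} = 16,  u_{14} = 17,  u_{15} = 2,  u_{16} = 19,  u_{17} = 21,  u_{18} = 9,  u_{19} = 30,  u_{20} = 8,  u_{21} = 7,  u_{22} = 15,  u_{23} = 22,  u_{24} = 6,  u_{25} = 28,  u_{26} = 3,  u_{27} = 0,  u_{28} = 3,  u_{29} = 3,  u_{30} = 6,  u_{31} = 9.
Since (u_{30}, u_{31}) = (u_0, u_1) = (6, 9) (two consecutive terms determine the rest), the sequence is periodic with period 30.
(8580 - 0) mod 30 = 0, so u_{8580} = u_0 = 6.

6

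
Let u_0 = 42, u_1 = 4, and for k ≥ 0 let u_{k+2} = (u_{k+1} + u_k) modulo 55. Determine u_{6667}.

Listing terms: u_0 = 42,  u_1 = 4,  u_2 = 46,  u_3 = 50,  u_4 = 41,  u_5 = 36,  u_6 = 22,  u_7 = 3,  u_8 = 25,  u_9 = 28,  u_{10} = 53,  u_{11} = 26,  u_{12} = 24,  u_{13} = 50,  u_{14} = 19,  u_{15} = 14,  u_{16} = 33,  u_{17} = 47,  u_{18} = 25,  u_{19} = 17,  u_{20} = 42,  u_{21} = 4.
The sequence repeats with period 20.
So u_{6667} = u_{0 + ((6667-0) mod 20)} = u_7 = 3.

3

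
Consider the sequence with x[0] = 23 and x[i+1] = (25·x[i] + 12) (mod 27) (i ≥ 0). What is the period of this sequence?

9

Listing terms: x[0] = 23,  x[1] = 20,  x[2] = 26,  x[3] = 14,  x[4] = 11,  x[5] = 17,  x[6] = 5,  x[7] = 2,  x[8] = 8,  x[9] = 23.
The sequence repeats with period 9.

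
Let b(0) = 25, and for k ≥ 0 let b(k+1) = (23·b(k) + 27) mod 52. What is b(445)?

30

b(0) = 25,  b(1) = 30,  b(2) = 41,  b(3) = 34,  b(4) = 29,  b(5) = 18,  b(6) = 25.
The sequence repeats with period 6.
(445 - 0) mod 6 = 1, so b(445) = b(1) = 30.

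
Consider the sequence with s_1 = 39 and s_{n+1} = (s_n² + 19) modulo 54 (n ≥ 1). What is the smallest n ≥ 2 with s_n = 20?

6

s_1 = 39,  s_2 = 28,  s_3 = 47,  s_4 = 14,  s_5 = 53,  s_6 = 20,  s_7 = 41,  s_8 = 26,  s_9 = 47.
Since s_9 = s_3 = 47, the sequence is eventually periodic: after a pre-period of length 2 it cycles with period 6.
The value 20 first appears (with n ≥ 2) at s_6.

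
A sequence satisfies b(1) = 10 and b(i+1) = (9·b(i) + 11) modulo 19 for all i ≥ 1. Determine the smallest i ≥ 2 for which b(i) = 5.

7

Computing terms: b(1) = 10; b(2) = 6; b(3) = 8; b(4) = 7; b(5) = 17; b(6) = 12; b(7) = 5; b(8) = 18; b(9) = 2; b(10) = 10.
The sequence repeats with period 9.
The value 5 first appears (with i ≥ 2) at b(7).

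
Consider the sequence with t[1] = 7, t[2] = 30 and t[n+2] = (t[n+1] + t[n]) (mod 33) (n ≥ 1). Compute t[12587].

22

Computing terms: t[1] = 7,  t[2] = 30,  t[3] = 4,  t[4] = 1,  t[5] = 5,  t[6] = 6,  t[7] = 11,  t[8] = 17,  t[9] = 28,  t[10] = 12,  t[11] = 7,  t[12] = 19,  t[13] = 26,  t[14] = 12,  t[15] = 5,  t[16] = 17,  t[17] = 22,  t[18] = 6,  t[19] = 28,  t[20] = 1,  t[21] = 29,  t[22] = 30,  t[23] = 26,  t[24] = 23,  t[25] = 16,  t[26] = 6,  t[27] = 22,  t[28] = 28,  t[29] = 17,  t[30] = 12,  t[31] = 29,  t[32] = 8,  t[33] = 4,  t[34] = 12,  t[35] = 16,  t[36] = 28,  t[37] = 11,  t[38] = 6,  t[39] = 17,  t[40] = 23,  t[41] = 7,  t[42] = 30.
Since (t[41], t[42]) = (t[1], t[2]) = (7, 30) (two consecutive terms determine the rest), the sequence is periodic with period 40.
So t[12587] = t[1 + ((12587-1) mod 40)] = t[27] = 22.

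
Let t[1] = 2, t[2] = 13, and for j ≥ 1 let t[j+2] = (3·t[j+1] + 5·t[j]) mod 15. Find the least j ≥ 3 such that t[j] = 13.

6

t[1] = 2, t[2] = 13, t[3] = 4, t[4] = 2, t[5] = 11, t[6] = 13, t[7] = 4.
Since (t[6], t[7]) = (t[2], t[3]) = (13, 4) (two consecutive terms determine the rest), the sequence is eventually periodic: after a pre-period of length 1 it cycles with period 4.
The value 13 next appears (with j ≥ 3) at t[6].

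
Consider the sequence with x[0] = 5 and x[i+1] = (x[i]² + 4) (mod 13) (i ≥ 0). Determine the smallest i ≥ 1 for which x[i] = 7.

4

Computing terms: x[0] = 5, x[1] = 3, x[2] = 0, x[3] = 4, x[4] = 7, x[5] = 1, x[6] = 5.
The sequence repeats with period 6.
The value 7 first appears (with i ≥ 1) at x[4].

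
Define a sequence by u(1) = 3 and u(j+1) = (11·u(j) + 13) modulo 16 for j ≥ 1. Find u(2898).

We have u(1) = 3,  u(2) = 14,  u(3) = 7,  u(4) = 10,  u(5) = 11,  u(6) = 6,  u(7) = 15,  u(8) = 2,  u(9) = 3.
Since u(9) = u(1) = 3, the sequence is periodic with period 8.
(2898 - 1) mod 8 = 1, so u(2898) = u(2) = 14.

14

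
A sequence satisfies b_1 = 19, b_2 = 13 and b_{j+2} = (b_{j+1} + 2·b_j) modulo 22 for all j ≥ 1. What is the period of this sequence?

Computing terms: b_1 = 19,  b_2 = 13,  b_3 = 7,  b_4 = 11,  b_5 = 3,  b_6 = 3,  b_7 = 9,  b_8 = 15,  b_9 = 11,  b_{10} = 19,  b_{11} = 19,  b_{12} = 13.
Since (b_{11}, b_{12}) = (b_1, b_2) = (19, 13) (two consecutive terms determine the rest), the sequence is periodic with period 10.

10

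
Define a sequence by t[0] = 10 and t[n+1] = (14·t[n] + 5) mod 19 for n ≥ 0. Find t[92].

2

Listing terms: t[0] = 10,  t[1] = 12,  t[2] = 2,  t[3] = 14,  t[4] = 11,  t[5] = 7,  t[6] = 8,  t[7] = 3,  t[8] = 9,  t[9] = 17,  t[10] = 15,  t[11] = 6,  t[12] = 13,  t[13] = 16,  t[14] = 1,  t[15] = 0,  t[16] = 5,  t[17] = 18,  t[18] = 10.
The sequence repeats with period 18.
(92 - 0) mod 18 = 2, so t[92] = t[2] = 2.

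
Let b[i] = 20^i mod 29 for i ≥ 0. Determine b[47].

We have b[0] = 1,  b[1] = 20,  b[2] = 23,  b[3] = 25,  b[4] = 7,  b[5] = 24,  b[6] = 16,  b[7] = 1.
The sequence repeats with period 7.
So b[47] = b[0 + ((47-0) mod 7)] = b[5] = 24.

24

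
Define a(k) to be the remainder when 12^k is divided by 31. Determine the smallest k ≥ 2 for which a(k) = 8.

Computing terms: a(1) = 12; a(2) = 20; a(3) = 23; a(4) = 28; a(5) = 26; a(6) = 2; a(7) = 24; a(8) = 9; a(9) = 15; a(10) = 25; a(11) = 21; a(12) = 4; a(13) = 17; a(14) = 18; a(15) = 30; a(16) = 19; a(17) = 11; a(18) = 8; a(19) = 3; a(20) = 5; a(21) = 29; a(22) = 7; a(23) = 22; a(24) = 16; a(25) = 6; a(26) = 10; a(27) = 27; a(28) = 14; a(29) = 13; a(30) = 1; a(31) = 12.
The sequence repeats with period 30.
The value 8 first appears (with k ≥ 2) at a(18).

18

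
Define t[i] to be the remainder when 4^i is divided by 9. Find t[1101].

1

Computing terms: t[0] = 1, t[1] = 4, t[2] = 7, t[3] = 1.
The sequence repeats with period 3.
So t[1101] = t[0 + ((1101-0) mod 3)] = t[0] = 1.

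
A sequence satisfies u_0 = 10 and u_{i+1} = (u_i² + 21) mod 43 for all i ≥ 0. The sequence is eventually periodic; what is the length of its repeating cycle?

We have u_0 = 10; u_1 = 35; u_2 = 42; u_3 = 22; u_4 = 32; u_5 = 13; u_6 = 18; u_7 = 1; u_8 = 22.
Since u_8 = u_3 = 22, the sequence is eventually periodic: after a pre-period of length 3 it cycles with period 5.

5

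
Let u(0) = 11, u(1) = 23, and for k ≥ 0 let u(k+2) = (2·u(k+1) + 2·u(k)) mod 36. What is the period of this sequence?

Computing terms: u(0) = 11, u(1) = 23, u(2) = 32, u(3) = 2, u(4) = 32, u(5) = 32, u(6) = 20, u(7) = 32, u(8) = 32.
Since (u(7), u(8)) = (u(4), u(5)) = (32, 32) (two consecutive terms determine the rest), the sequence is eventually periodic: after a pre-period of length 4 it cycles with period 3.

3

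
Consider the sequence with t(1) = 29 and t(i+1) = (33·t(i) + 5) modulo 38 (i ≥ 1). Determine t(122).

16

We have t(1) = 29,  t(2) = 12,  t(3) = 21,  t(4) = 14,  t(5) = 11,  t(6) = 26,  t(7) = 27,  t(8) = 22,  t(9) = 9,  t(10) = 36,  t(11) = 15,  t(12) = 6,  t(13) = 13,  t(14) = 16,  t(15) = 1,  t(16) = 0,  t(17) = 5,  t(18) = 18,  t(19) = 29.
The sequence repeats with period 18.
(122 - 1) mod 18 = 13, so t(122) = t(14) = 16.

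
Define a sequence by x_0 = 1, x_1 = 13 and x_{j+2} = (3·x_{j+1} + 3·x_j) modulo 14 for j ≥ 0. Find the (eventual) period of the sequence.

Listing terms: x_0 = 1; x_1 = 13; x_2 = 0; x_3 = 11; x_4 = 5; x_5 = 6; x_6 = 5; x_7 = 5; x_8 = 2; x_9 = 7; x_{10} = 13; x_{11} = 4; x_{12} = 9; x_{13} = 11; x_{14} = 4; x_{15} = 3; x_{16} = 7; x_{17} = 2; x_{18} = 13; x_{19} = 3; x_{20} = 6; x_{21} = 13; x_{22} = 1; x_{23} = 0; x_{24} = 3; x_{25} = 9; x_{26} = 8; x_{27} = 9; x_{28} = 9; x_{29} = 12; x_{30} = 7; x_{31} = 1; x_{32} = 10; x_{33} = 5; x_{34} = 3; x_{35} = 10; x_{36} = 11; x_{37} = 7; x_{38} = 12; x_{39} = 1; x_{40} = 11; x_{41} = 8; x_{42} = 1; x_{43} = 13.
Since (x_{42}, x_{43}) = (x_0, x_1) = (1, 13) (two consecutive terms determine the rest), the sequence is periodic with period 42.

42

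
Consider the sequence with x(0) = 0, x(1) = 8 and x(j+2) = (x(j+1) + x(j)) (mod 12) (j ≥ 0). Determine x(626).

We have x(0) = 0; x(1) = 8; x(2) = 8; x(3) = 4; x(4) = 0; x(5) = 4; x(6) = 4; x(7) = 8; x(8) = 0; x(9) = 8.
Since (x(8), x(9)) = (x(0), x(1)) = (0, 8) (two consecutive terms determine the rest), the sequence is periodic with period 8.
So x(626) = x(0 + ((626-0) mod 8)) = x(2) = 8.

8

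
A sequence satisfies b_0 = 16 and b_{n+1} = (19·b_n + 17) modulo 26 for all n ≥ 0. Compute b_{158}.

We have b_0 = 16; b_1 = 9; b_2 = 6; b_3 = 1; b_4 = 10; b_5 = 25; b_6 = 24; b_7 = 5; b_8 = 8; b_9 = 13; b_{10} = 4; b_{11} = 15; b_{12} = 16.
The sequence repeats with period 12.
(158 - 0) mod 12 = 2, so b_{158} = b_2 = 6.

6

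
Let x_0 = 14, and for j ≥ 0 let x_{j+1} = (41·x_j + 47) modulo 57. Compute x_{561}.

x_0 = 14; x_1 = 51; x_2 = 29; x_3 = 39; x_4 = 50; x_5 = 45; x_6 = 11; x_7 = 42; x_8 = 2; x_9 = 15; x_{10} = 35; x_{11} = 0; x_{12} = 47; x_{13} = 36; x_{14} = 41; x_{15} = 18; x_{16} = 44; x_{17} = 27; x_{18} = 14.
Since x_{18} = x_0 = 14, the sequence is periodic with period 18.
(561 - 0) mod 18 = 3, so x_{561} = x_3 = 39.

39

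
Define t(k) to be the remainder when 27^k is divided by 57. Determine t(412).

30

We have t(1) = 27; t(2) = 45; t(3) = 18; t(4) = 30; t(5) = 12; t(6) = 39; t(7) = 27.
Since t(7) = t(1) = 27, the sequence is periodic with period 6.
(412 - 1) mod 6 = 3, so t(412) = t(4) = 30.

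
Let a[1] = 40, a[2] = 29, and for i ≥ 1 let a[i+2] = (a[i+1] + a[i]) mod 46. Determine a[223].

We have a[1] = 40, a[2] = 29, a[3] = 23, a[4] = 6, a[5] = 29, a[6] = 35, a[7] = 18, a[8] = 7, a[9] = 25, a[10] = 32, a[11] = 11, a[12] = 43, a[13] = 8, a[14] = 5, a[15] = 13, a[16] = 18, a[17] = 31, a[18] = 3, a[19] = 34, a[20] = 37, a[21] = 25, a[22] = 16, a[23] = 41, a[24] = 11, a[25] = 6, a[26] = 17, a[27] = 23, a[28] = 40, a[29] = 17, a[30] = 11, a[31] = 28, a[32] = 39, a[33] = 21, a[34] = 14, a[35] = 35, a[36] = 3, a[37] = 38, a[38] = 41, a[39] = 33, a[40] = 28, a[41] = 15, a[42] = 43, a[43] = 12, a[44] = 9, a[45] = 21, a[46] = 30, a[47] = 5, a[48] = 35, a[49] = 40, a[50] = 29.
The sequence repeats with period 48.
(223 - 1) mod 48 = 30, so a[223] = a[31] = 28.

28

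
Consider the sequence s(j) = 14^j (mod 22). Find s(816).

We have s(1) = 14; s(2) = 20; s(3) = 16; s(4) = 4; s(5) = 12; s(6) = 14.
The sequence repeats with period 5.
So s(816) = s(1 + ((816-1) mod 5)) = s(1) = 14.

14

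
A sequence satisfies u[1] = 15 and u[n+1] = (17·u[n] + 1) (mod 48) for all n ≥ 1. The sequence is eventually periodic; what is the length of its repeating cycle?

Listing terms: u[1] = 15, u[2] = 16, u[3] = 33, u[4] = 34, u[5] = 3, u[6] = 4, u[7] = 21, u[8] = 22, u[9] = 39, u[10] = 40, u[11] = 9, u[12] = 10, u[13] = 27, u[14] = 28, u[15] = 45, u[16] = 46, u[17] = 15.
Since u[17] = u[1] = 15, the sequence is periodic with period 16.

16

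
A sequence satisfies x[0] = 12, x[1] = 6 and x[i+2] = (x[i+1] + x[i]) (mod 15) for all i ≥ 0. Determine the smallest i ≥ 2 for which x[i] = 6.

5

x[0] = 12; x[1] = 6; x[2] = 3; x[3] = 9; x[4] = 12; x[5] = 6.
The sequence repeats with period 4.
The value 6 next appears (with i ≥ 2) at x[5].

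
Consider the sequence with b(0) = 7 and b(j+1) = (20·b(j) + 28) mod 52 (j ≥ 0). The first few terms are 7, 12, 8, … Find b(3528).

Computing terms: b(0) = 7,  b(1) = 12,  b(2) = 8,  b(3) = 32,  b(4) = 44,  b(5) = 24,  b(6) = 40,  b(7) = 48,  b(8) = 0,  b(9) = 28,  b(10) = 16,  b(11) = 36,  b(12) = 20,  b(13) = 12.
Since b(13) = b(1) = 12, the sequence is eventually periodic: after a pre-period of length 1 it cycles with period 12.
For j ≥ 1, b(j) depends only on (j - 1) mod 12. (3528 - 1) mod 12 = 11, so b(3528) = b(12) = 20.

20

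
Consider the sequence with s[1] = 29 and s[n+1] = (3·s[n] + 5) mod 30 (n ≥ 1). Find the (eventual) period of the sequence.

We have s[1] = 29,  s[2] = 2,  s[3] = 11,  s[4] = 8,  s[5] = 29.
Since s[5] = s[1] = 29, the sequence is periodic with period 4.

4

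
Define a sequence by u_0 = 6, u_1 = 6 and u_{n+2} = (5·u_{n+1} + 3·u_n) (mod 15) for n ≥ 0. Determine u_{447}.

We have u_0 = 6; u_1 = 6; u_2 = 3; u_3 = 3; u_4 = 9; u_5 = 9; u_6 = 12; u_7 = 12; u_8 = 6; u_9 = 6.
The sequence repeats with period 8.
So u_{447} = u_{0 + ((447-0) mod 8)} = u_7 = 12.

12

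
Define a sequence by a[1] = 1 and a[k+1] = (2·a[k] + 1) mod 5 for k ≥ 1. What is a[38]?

Listing terms: a[1] = 1,  a[2] = 3,  a[3] = 2,  a[4] = 0,  a[5] = 1.
The sequence repeats with period 4.
So a[38] = a[1 + ((38-1) mod 4)] = a[2] = 3.

3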